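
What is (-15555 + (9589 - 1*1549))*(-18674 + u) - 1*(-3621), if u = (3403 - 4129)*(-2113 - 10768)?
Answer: -70136980359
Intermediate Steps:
u = 9351606 (u = -726*(-12881) = 9351606)
(-15555 + (9589 - 1*1549))*(-18674 + u) - 1*(-3621) = (-15555 + (9589 - 1*1549))*(-18674 + 9351606) - 1*(-3621) = (-15555 + (9589 - 1549))*9332932 + 3621 = (-15555 + 8040)*9332932 + 3621 = -7515*9332932 + 3621 = -70136983980 + 3621 = -70136980359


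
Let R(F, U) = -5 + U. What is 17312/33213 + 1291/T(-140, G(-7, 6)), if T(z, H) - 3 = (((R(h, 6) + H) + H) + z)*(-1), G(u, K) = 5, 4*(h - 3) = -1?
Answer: 15054389/1461372 ≈ 10.302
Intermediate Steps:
h = 11/4 (h = 3 + (¼)*(-1) = 3 - ¼ = 11/4 ≈ 2.7500)
T(z, H) = 2 - z - 2*H (T(z, H) = 3 + ((((-5 + 6) + H) + H) + z)*(-1) = 3 + (((1 + H) + H) + z)*(-1) = 3 + ((1 + 2*H) + z)*(-1) = 3 + (1 + z + 2*H)*(-1) = 3 + (-1 - z - 2*H) = 2 - z - 2*H)
17312/33213 + 1291/T(-140, G(-7, 6)) = 17312/33213 + 1291/(2 - 1*(-140) - 2*5) = 17312*(1/33213) + 1291/(2 + 140 - 10) = 17312/33213 + 1291/132 = 15054389/1461372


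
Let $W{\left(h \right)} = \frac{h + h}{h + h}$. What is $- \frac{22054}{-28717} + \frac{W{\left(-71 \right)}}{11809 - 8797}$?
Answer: $\frac{66455365}{86495604} \approx 0.76831$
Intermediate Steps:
$W{\left(h \right)} = 1$ ($W{\left(h \right)} = \frac{2 h}{2 h} = 2 h \frac{1}{2 h} = 1$)
$- \frac{22054}{-28717} + \frac{W{\left(-71 \right)}}{11809 - 8797} = - \frac{22054}{-28717} + 1 \frac{1}{11809 - 8797} = \left(-22054\right) \left(- \frac{1}{28717}\right) + 1 \frac{1}{11809 - 8797} = \frac{22054}{28717} + 1 \cdot \frac{1}{3012} = \frac{22054}{28717} + \frac{1}{3012} = \frac{66455365}{86495604}$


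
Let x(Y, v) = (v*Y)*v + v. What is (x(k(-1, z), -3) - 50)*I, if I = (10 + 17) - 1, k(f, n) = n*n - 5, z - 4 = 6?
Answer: 20852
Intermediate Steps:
z = 10 (z = 4 + 6 = 10)
k(f, n) = -5 + n² (k(f, n) = n² - 5 = -5 + n²)
I = 26 (I = 27 - 1 = 26)
x(Y, v) = v + Y*v² (x(Y, v) = (Y*v)*v + v = Y*v² + v = v + Y*v²)
(x(k(-1, z), -3) - 50)*I = (-3*(1 + (-5 + 10²)*(-3)) - 50)*26 = (-3*(1 + (-5 + 100)*(-3)) - 50)*26 = (-3*(1 + 95*(-3)) - 50)*26 = (-3*(1 - 285) - 50)*26 = (-3*(-284) - 50)*26 = (852 - 50)*26 = 802*26 = 20852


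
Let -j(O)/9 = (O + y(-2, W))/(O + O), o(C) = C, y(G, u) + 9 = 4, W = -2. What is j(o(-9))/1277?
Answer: -7/1277 ≈ -0.0054816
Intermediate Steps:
y(G, u) = -5 (y(G, u) = -9 + 4 = -5)
j(O) = -9*(-5 + O)/(2*O) (j(O) = -9*(O - 5)/(O + O) = -9*(-5 + O)/(2*O))
j(o(-9))/1277 = ((9/2)*(5 - 1*(-9))/(-9))/1277 = ((9/2)*(-⅑)*(5 + 9))*(1/1277) = ((9/2)*(-⅑)*14)*(1/1277) = -7*1/1277 = -7/1277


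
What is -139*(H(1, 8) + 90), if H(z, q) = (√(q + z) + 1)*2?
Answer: -13622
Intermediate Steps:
H(z, q) = 2 + 2*√(q + z) (H(z, q) = (1 + √(q + z))*2 = 2 + 2*√(q + z))
-139*(H(1, 8) + 90) = -139*((2 + 2*√(8 + 1)) + 90) = -139*((2 + 2*√9) + 90) = -139*((2 + 2*3) + 90) = -139*((2 + 6) + 90) = -139*(8 + 90) = -139*98 = -13622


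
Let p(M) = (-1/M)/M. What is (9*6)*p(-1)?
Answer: -54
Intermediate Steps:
p(M) = -1/M**2
(9*6)*p(-1) = (9*6)*(-1/(-1)**2) = 54*(-1*1) = 54*(-1) = -54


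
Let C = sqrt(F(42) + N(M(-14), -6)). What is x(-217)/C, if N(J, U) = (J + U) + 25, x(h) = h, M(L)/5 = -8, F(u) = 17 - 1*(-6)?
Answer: -217*sqrt(2)/2 ≈ -153.44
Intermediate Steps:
F(u) = 23 (F(u) = 17 + 6 = 23)
M(L) = -40 (M(L) = 5*(-8) = -40)
N(J, U) = 25 + J + U
C = sqrt(2) (C = sqrt(23 + (25 - 40 - 6)) = sqrt(23 - 21) = sqrt(2) ≈ 1.4142)
x(-217)/C = -217*sqrt(2)/2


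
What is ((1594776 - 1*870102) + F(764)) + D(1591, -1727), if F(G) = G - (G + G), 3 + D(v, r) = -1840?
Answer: 722067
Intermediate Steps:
D(v, r) = -1843 (D(v, r) = -3 - 1840 = -1843)
F(G) = -G (F(G) = G - 2*G = -G)
((1594776 - 1*870102) + F(764)) + D(1591, -1727) = ((1594776 - 1*870102) - 1*764) - 1843 = ((1594776 - 870102) - 764) - 1843 = (724674 - 764) - 1843 = 723910 - 1843 = 722067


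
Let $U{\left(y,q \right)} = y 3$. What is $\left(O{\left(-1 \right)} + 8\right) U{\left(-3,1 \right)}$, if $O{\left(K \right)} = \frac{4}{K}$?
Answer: $-36$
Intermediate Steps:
$U{\left(y,q \right)} = 3 y$
$\left(O{\left(-1 \right)} + 8\right) U{\left(-3,1 \right)} = \left(\frac{4}{-1} + 8\right) 3 \left(-3\right) = \left(4 \left(-1\right) + 8\right) \left(-9\right) = \left(-4 + 8\right) \left(-9\right) = 4 \left(-9\right) = -36$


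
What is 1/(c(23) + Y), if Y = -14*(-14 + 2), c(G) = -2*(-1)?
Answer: 1/170 ≈ 0.0058824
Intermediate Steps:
c(G) = 2
Y = 168 (Y = -14*(-12) = 168)
1/(c(23) + Y) = 1/(2 + 168) = 1/170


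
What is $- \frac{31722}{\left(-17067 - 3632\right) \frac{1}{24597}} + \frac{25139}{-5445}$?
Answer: $\frac{4248028202969}{112706055} \approx 37691.0$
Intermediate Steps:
$- \frac{31722}{\left(-17067 - 3632\right) \frac{1}{24597}} + \frac{25139}{-5445} = - \frac{31722}{\left(-20699\right) \frac{1}{24597}} + 25139 \left(- \frac{1}{5445}\right) = - \frac{31722}{- \frac{20699}{24597}} - \frac{25139}{5445} = \left(-31722\right) \left(- \frac{24597}{20699}\right) - \frac{25139}{5445} = \frac{780266034}{20699} - \frac{25139}{5445} = \frac{4248028202969}{112706055}$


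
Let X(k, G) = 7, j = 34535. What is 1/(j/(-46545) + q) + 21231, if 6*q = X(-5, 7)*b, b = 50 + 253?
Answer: 139437774537/6567649 ≈ 21231.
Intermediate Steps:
b = 303
q = 707/2 (q = (7*303)/6 = (1/6)*2121 = 707/2 ≈ 353.50)
1/(j/(-46545) + q) + 21231 = 1/(34535/(-46545) + 707/2) + 21231 = 1/(34535*(-1/46545) + 707/2) + 21231 = 1/(-6907/9309 + 707/2) + 21231 = 1/(6567649/18618) + 21231 = 18618/6567649 + 21231 = 139437774537/6567649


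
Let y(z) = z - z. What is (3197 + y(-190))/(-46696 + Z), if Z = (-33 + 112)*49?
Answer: -3197/42825 ≈ -0.074653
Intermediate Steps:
Z = 3871 (Z = 79*49 = 3871)
y(z) = 0
(3197 + y(-190))/(-46696 + Z) = (3197 + 0)/(-46696 + 3871) = 3197/(-42825) = 3197*(-1/42825) = -3197/42825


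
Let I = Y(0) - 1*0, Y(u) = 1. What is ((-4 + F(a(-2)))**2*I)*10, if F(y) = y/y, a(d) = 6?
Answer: 90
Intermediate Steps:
F(y) = 1
I = 1 (I = 1 - 1*0 = 1 + 0 = 1)
((-4 + F(a(-2)))**2*I)*10 = ((-4 + 1)**2*1)*10 = ((-3)**2*1)*10 = (9*1)*10 = 9*10 = 90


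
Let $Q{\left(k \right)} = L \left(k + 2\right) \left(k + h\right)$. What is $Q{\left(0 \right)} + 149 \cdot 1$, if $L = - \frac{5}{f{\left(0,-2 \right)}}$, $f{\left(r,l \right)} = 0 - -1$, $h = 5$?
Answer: $99$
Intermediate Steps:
$f{\left(r,l \right)} = 1$ ($f{\left(r,l \right)} = 0 + 1 = 1$)
$L = -5$ ($L = - \frac{5}{1} = \left(-5\right) 1 = -5$)
$Q{\left(k \right)} = - 5 \left(2 + k\right) \left(5 + k\right)$ ($Q{\left(k \right)} = - 5 \left(k + 2\right) \left(k + 5\right) = - 5 \left(2 + k\right) \left(5 + k\right)$)
$Q{\left(0 \right)} + 149 \cdot 1 = \left(-50 - 0 - 5 \cdot 0^{2}\right) + 149 \cdot 1 = \left(-50 + 0 - 0\right) + 149 = \left(-50 + 0 + 0\right) + 149 = -50 + 149 = 99$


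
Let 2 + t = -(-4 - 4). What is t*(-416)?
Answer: -2496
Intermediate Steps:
t = 6 (t = -2 - (-4 - 4) = -2 - 1*(-8) = -2 + 8 = 6)
t*(-416) = 6*(-416) = -2496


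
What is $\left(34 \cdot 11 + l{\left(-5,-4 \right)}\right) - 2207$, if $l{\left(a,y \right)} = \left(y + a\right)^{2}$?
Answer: $-1752$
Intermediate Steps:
$l{\left(a,y \right)} = \left(a + y\right)^{2}$
$\left(34 \cdot 11 + l{\left(-5,-4 \right)}\right) - 2207 = \left(34 \cdot 11 + \left(-5 - 4\right)^{2}\right) - 2207 = \left(374 + \left(-9\right)^{2}\right) - 2207 = \left(374 + 81\right) - 2207 = 455 - 2207 = -1752$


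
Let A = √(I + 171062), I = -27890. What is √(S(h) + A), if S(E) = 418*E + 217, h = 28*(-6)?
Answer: √(-70007 + 6*√3977) ≈ 263.87*I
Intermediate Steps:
h = -168
S(E) = 217 + 418*E
A = 6*√3977 (A = √(-27890 + 171062) = √143172 = 6*√3977 ≈ 378.38)
√(S(h) + A) = √((217 + 418*(-168)) + 6*√3977) = √((217 - 70224) + 6*√3977) = √(-70007 + 6*√3977)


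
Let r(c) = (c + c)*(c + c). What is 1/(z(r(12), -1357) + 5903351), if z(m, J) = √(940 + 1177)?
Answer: 5903351/34849553027084 - √2117/34849553027084 ≈ 1.6939e-7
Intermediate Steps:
r(c) = 4*c² (r(c) = (2*c)*(2*c) = 4*c²)
z(m, J) = √2117
1/(z(r(12), -1357) + 5903351) = 1/(√2117 + 5903351) = 1/(5903351 + √2117)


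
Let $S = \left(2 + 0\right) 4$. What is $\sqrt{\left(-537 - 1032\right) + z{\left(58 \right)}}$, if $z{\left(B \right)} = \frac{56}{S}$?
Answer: $i \sqrt{1562} \approx 39.522 i$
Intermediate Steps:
$S = 8$ ($S = 2 \cdot 4 = 8$)
$z{\left(B \right)} = 7$ ($z{\left(B \right)} = \frac{56}{8} = 56 \cdot \frac{1}{8} = 7$)
$\sqrt{\left(-537 - 1032\right) + z{\left(58 \right)}} = \sqrt{\left(-537 - 1032\right) + 7} = \sqrt{-1569 + 7} = \sqrt{-1562} = i \sqrt{1562}$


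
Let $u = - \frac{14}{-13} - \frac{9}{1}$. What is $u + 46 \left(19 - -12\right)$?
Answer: $\frac{18435}{13} \approx 1418.1$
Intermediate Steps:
$u = - \frac{103}{13}$ ($u = \left(-14\right) \left(- \frac{1}{13}\right) - 9 = \frac{14}{13} - 9 = - \frac{103}{13} \approx -7.9231$)
$u + 46 \left(19 - -12\right) = - \frac{103}{13} + 46 \left(19 - -12\right) = - \frac{103}{13} + 46 \left(19 + 12\right) = - \frac{103}{13} + 46 \cdot 31 = - \frac{103}{13} + 1426 = \frac{18435}{13}$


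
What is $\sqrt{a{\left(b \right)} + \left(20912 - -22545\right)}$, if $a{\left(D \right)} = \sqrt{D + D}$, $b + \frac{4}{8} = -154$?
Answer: $\sqrt{43457 + i \sqrt{309}} \approx 208.46 + 0.0422 i$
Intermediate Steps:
$b = - \frac{309}{2}$ ($b = - \frac{1}{2} - 154 = - \frac{309}{2} \approx -154.5$)
$a{\left(D \right)} = \sqrt{2} \sqrt{D}$ ($a{\left(D \right)} = \sqrt{2 D} = \sqrt{2} \sqrt{D}$)
$\sqrt{a{\left(b \right)} + \left(20912 - -22545\right)} = \sqrt{\sqrt{2} \sqrt{- \frac{309}{2}} + \left(20912 - -22545\right)} = \sqrt{\sqrt{2} \frac{i \sqrt{618}}{2} + \left(20912 + 22545\right)} = \sqrt{i \sqrt{309} + 43457} = \sqrt{43457 + i \sqrt{309}}$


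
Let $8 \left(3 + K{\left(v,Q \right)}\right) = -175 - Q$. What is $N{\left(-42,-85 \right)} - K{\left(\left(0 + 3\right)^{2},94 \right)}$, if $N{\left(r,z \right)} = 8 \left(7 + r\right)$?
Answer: $- \frac{1947}{8} \approx -243.38$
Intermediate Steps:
$N{\left(r,z \right)} = 56 + 8 r$
$K{\left(v,Q \right)} = - \frac{199}{8} - \frac{Q}{8}$ ($K{\left(v,Q \right)} = -3 + \frac{-175 - Q}{8} = -3 - \left(\frac{175}{8} + \frac{Q}{8}\right) = - \frac{199}{8} - \frac{Q}{8}$)
$N{\left(-42,-85 \right)} - K{\left(\left(0 + 3\right)^{2},94 \right)} = \left(56 + 8 \left(-42\right)\right) - \left(- \frac{199}{8} - \frac{47}{4}\right) = \left(56 - 336\right) - \left(- \frac{199}{8} - \frac{47}{4}\right) = -280 - - \frac{293}{8} = -280 + \frac{293}{8} = - \frac{1947}{8}$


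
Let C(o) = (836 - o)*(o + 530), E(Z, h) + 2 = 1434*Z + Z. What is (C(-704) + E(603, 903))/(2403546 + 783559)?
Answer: 597343/3187105 ≈ 0.18742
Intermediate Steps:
E(Z, h) = -2 + 1435*Z (E(Z, h) = -2 + (1434*Z + Z) = -2 + 1435*Z)
C(o) = (530 + o)*(836 - o) (C(o) = (836 - o)*(530 + o) = (530 + o)*(836 - o))
(C(-704) + E(603, 903))/(2403546 + 783559) = ((443080 - 1*(-704)² + 306*(-704)) + (-2 + 1435*603))/(2403546 + 783559) = ((443080 - 1*495616 - 215424) + (-2 + 865305))/3187105 = ((443080 - 495616 - 215424) + 865303)*(1/3187105) = (-267960 + 865303)*(1/3187105) = 597343*(1/3187105) = 597343/3187105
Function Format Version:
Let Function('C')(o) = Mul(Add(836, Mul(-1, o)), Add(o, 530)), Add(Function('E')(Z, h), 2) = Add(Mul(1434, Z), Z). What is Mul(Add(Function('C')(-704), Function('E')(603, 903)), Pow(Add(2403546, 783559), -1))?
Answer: Rational(597343, 3187105) ≈ 0.18742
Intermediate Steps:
Function('E')(Z, h) = Add(-2, Mul(1435, Z)) (Function('E')(Z, h) = Add(-2, Add(Mul(1434, Z), Z)) = Add(-2, Mul(1435, Z)))
Function('C')(o) = Mul(Add(530, o), Add(836, Mul(-1, o))) (Function('C')(o) = Mul(Add(836, Mul(-1, o)), Add(530, o)) = Mul(Add(530, o), Add(836, Mul(-1, o))))
Mul(Add(Function('C')(-704), Function('E')(603, 903)), Pow(Add(2403546, 783559), -1)) = Mul(Add(Add(443080, Mul(-1, Pow(-704, 2)), Mul(306, -704)), Add(-2, Mul(1435, 603))), Pow(Add(2403546, 783559), -1)) = Mul(Add(Add(443080, Mul(-1, 495616), -215424), Add(-2, 865305)), Pow(3187105, -1)) = Mul(Add(Add(443080, -495616, -215424), 865303), Rational(1, 3187105)) = Mul(Add(-267960, 865303), Rational(1, 3187105)) = Mul(597343, Rational(1, 3187105)) = Rational(597343, 3187105)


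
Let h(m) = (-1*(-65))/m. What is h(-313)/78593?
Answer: -65/24599609 ≈ -2.6423e-6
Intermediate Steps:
h(m) = 65/m
h(-313)/78593 = (65/(-313))/78593 = (65*(-1/313))*(1/78593) = -65/313*1/78593 = -65/24599609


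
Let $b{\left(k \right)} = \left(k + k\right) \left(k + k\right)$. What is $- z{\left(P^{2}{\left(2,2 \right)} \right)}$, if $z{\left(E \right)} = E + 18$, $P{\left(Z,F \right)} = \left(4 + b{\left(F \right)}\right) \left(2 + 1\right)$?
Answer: $-3618$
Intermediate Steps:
$b{\left(k \right)} = 4 k^{2}$ ($b{\left(k \right)} = 2 k 2 k = 4 k^{2}$)
$P{\left(Z,F \right)} = 12 + 12 F^{2}$ ($P{\left(Z,F \right)} = \left(4 + 4 F^{2}\right) \left(2 + 1\right) = \left(4 + 4 F^{2}\right) 3 = 12 + 12 F^{2}$)
$z{\left(E \right)} = 18 + E$
$- z{\left(P^{2}{\left(2,2 \right)} \right)} = - (18 + \left(12 + 12 \cdot 2^{2}\right)^{2}) = - (18 + \left(12 + 12 \cdot 4\right)^{2}) = - (18 + \left(12 + 48\right)^{2}) = - (18 + 60^{2}) = - (18 + 3600) = \left(-1\right) 3618 = -3618$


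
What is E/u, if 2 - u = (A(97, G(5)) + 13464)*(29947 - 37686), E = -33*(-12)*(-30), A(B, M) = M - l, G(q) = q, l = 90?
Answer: -3960/34513361 ≈ -0.00011474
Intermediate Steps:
A(B, M) = -90 + M (A(B, M) = M - 1*90 = M - 90 = -90 + M)
E = -11880 (E = 396*(-30) = -11880)
u = 103540083 (u = 2 - ((-90 + 5) + 13464)*(29947 - 37686) = 2 - (-85 + 13464)*(-7739) = 2 - 13379*(-7739) = 2 - 1*(-103540081) = 2 + 103540081 = 103540083)
E/u = -11880/103540083 = -11880*1/103540083 = -3960/34513361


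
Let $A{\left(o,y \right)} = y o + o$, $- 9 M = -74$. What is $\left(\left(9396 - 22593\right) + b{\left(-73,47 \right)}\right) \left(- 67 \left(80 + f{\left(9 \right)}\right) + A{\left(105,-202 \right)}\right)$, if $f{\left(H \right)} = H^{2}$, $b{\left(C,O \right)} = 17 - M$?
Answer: $\frac{3785389048}{9} \approx 4.206 \cdot 10^{8}$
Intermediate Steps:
$M = \frac{74}{9}$ ($M = \left(- \frac{1}{9}\right) \left(-74\right) = \frac{74}{9} \approx 8.2222$)
$b{\left(C,O \right)} = \frac{79}{9}$ ($b{\left(C,O \right)} = 17 - \frac{74}{9} = \frac{79}{9}$)
$A{\left(o,y \right)} = o + o y$ ($A{\left(o,y \right)} = o y + o = o + o y$)
$\left(\left(9396 - 22593\right) + b{\left(-73,47 \right)}\right) \left(- 67 \left(80 + f{\left(9 \right)}\right) + A{\left(105,-202 \right)}\right) = \left(\left(9396 - 22593\right) + \frac{79}{9}\right) \left(- 67 \left(80 + 9^{2}\right) + 105 \left(1 - 202\right)\right) = \left(-13197 + \frac{79}{9}\right) \left(- 67 \left(80 + 81\right) + 105 \left(-201\right)\right) = - \frac{118694 \left(\left(-67\right) 161 - 21105\right)}{9} = - \frac{118694 \left(-10787 - 21105\right)}{9} = \left(- \frac{118694}{9}\right) \left(-31892\right) = \frac{3785389048}{9}$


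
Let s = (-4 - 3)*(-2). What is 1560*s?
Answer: 21840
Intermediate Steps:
s = 14 (s = -7*(-2) = 14)
1560*s = 1560*14 = 21840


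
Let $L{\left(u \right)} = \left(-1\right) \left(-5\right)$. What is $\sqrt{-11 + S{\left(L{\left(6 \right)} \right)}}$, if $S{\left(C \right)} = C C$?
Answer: $\sqrt{14} \approx 3.7417$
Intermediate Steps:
$L{\left(u \right)} = 5$
$S{\left(C \right)} = C^{2}$
$\sqrt{-11 + S{\left(L{\left(6 \right)} \right)}} = \sqrt{-11 + 5^{2}} = \sqrt{-11 + 25} = \sqrt{14}$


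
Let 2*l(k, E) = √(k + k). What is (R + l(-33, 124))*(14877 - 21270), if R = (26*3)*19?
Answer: -9474426 - 6393*I*√66/2 ≈ -9.4744e+6 - 25969.0*I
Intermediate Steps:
R = 1482 (R = 78*19 = 1482)
l(k, E) = √2*√k/2 (l(k, E) = √(k + k)/2 = √(2*k)/2 = (√2*√k)/2 = √2*√k/2)
(R + l(-33, 124))*(14877 - 21270) = (1482 + √2*√(-33)/2)*(14877 - 21270) = (1482 + √2*(I*√33)/2)*(-6393) = (1482 + I*√66/2)*(-6393) = -9474426 - 6393*I*√66/2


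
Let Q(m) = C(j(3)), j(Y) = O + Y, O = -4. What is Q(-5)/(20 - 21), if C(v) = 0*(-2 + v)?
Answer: 0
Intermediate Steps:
j(Y) = -4 + Y
C(v) = 0
Q(m) = 0
Q(-5)/(20 - 21) = 0/(20 - 21) = 0/(-1) = -1*0 = 0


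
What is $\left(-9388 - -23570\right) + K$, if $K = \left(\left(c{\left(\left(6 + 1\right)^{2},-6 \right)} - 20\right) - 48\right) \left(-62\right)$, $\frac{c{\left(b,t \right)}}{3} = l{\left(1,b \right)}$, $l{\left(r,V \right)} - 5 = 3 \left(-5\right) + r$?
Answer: $20072$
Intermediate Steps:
$l{\left(r,V \right)} = -10 + r$ ($l{\left(r,V \right)} = 5 + \left(3 \left(-5\right) + r\right) = 5 + \left(-15 + r\right) = -10 + r$)
$c{\left(b,t \right)} = -27$ ($c{\left(b,t \right)} = 3 \left(-10 + 1\right) = 3 \left(-9\right) = -27$)
$K = 5890$ ($K = \left(\left(-27 - 20\right) - 48\right) \left(-62\right) = \left(-47 - 48\right) \left(-62\right) = \left(-95\right) \left(-62\right) = 5890$)
$\left(-9388 - -23570\right) + K = \left(-9388 - -23570\right) + 5890 = \left(-9388 + 23570\right) + 5890 = 14182 + 5890 = 20072$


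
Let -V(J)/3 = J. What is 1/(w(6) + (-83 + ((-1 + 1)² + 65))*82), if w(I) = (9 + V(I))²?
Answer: -1/1395 ≈ -0.00071685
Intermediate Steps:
V(J) = -3*J
w(I) = (9 - 3*I)²
1/(w(6) + (-83 + ((-1 + 1)² + 65))*82) = 1/(9*(-3 + 6)² + (-83 + ((-1 + 1)² + 65))*82) = 1/(9*3² + (-83 + (0² + 65))*82) = 1/(9*9 + (-83 + (0 + 65))*82) = 1/(81 + (-83 + 65)*82) = 1/(81 - 18*82) = 1/(81 - 1476) = 1/(-1395) = -1/1395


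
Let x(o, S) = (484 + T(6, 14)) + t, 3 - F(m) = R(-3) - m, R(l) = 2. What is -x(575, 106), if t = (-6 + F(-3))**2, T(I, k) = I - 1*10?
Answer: -544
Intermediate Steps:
F(m) = 1 + m (F(m) = 3 - (2 - m) = 3 + (-2 + m) = 1 + m)
T(I, k) = -10 + I (T(I, k) = I - 10 = -10 + I)
t = 64 (t = (-6 + (1 - 3))**2 = (-6 - 2)**2 = (-8)**2 = 64)
x(o, S) = 544 (x(o, S) = (484 + (-10 + 6)) + 64 = (484 - 4) + 64 = 480 + 64 = 544)
-x(575, 106) = -1*544 = -544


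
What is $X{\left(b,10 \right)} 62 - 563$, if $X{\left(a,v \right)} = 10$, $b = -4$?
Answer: $57$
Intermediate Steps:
$X{\left(b,10 \right)} 62 - 563 = 10 \cdot 62 - 563 = 620 - 563 = 57$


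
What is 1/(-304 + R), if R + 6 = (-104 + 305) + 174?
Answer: 1/65 ≈ 0.015385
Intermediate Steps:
R = 369 (R = -6 + ((-104 + 305) + 174) = -6 + (201 + 174) = -6 + 375 = 369)
1/(-304 + R) = 1/(-304 + 369) = 1/65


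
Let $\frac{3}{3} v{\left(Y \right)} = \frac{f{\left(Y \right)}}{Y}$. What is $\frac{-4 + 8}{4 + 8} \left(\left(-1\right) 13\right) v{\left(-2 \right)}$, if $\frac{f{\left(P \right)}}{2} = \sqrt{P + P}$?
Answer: $\frac{26 i}{3} \approx 8.6667 i$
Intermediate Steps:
$f{\left(P \right)} = 2 \sqrt{2} \sqrt{P}$ ($f{\left(P \right)} = 2 \sqrt{P + P} = 2 \sqrt{2 P} = 2 \sqrt{2} \sqrt{P}$)
$v{\left(Y \right)} = \frac{2 \sqrt{2}}{\sqrt{Y}}$ ($v{\left(Y \right)} = \frac{2 \sqrt{2} \sqrt{Y}}{Y} = \frac{2 \sqrt{2}}{\sqrt{Y}}$)
$\frac{-4 + 8}{4 + 8} \left(\left(-1\right) 13\right) v{\left(-2 \right)} = \frac{-4 + 8}{4 + 8} \left(\left(-1\right) 13\right) \frac{2 \sqrt{2}}{i \sqrt{2}} = \frac{4}{12} \left(-13\right) 2 \sqrt{2} \left(- \frac{i \sqrt{2}}{2}\right) = 4 \cdot \frac{1}{12} \left(-13\right) \left(- 2 i\right) = \frac{1}{3} \left(-13\right) \left(- 2 i\right) = - \frac{13 \left(- 2 i\right)}{3} = \frac{26 i}{3}$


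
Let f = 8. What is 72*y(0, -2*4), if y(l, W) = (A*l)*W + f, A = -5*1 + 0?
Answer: 576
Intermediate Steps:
A = -5 (A = -5 + 0 = -5)
y(l, W) = 8 - 5*W*l (y(l, W) = (-5*l)*W + 8 = -5*W*l + 8 = 8 - 5*W*l)
72*y(0, -2*4) = 72*(8 - 5*(-2*4)*0) = 72*(8 - 5*(-8)*0) = 72*(8 + 0) = 72*8 = 576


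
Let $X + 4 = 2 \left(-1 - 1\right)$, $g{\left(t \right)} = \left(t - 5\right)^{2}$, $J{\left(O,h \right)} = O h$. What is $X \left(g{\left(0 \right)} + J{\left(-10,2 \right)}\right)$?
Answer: $-40$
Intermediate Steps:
$g{\left(t \right)} = \left(-5 + t\right)^{2}$
$X = -8$ ($X = -4 + 2 \left(-1 - 1\right) = -4 + 2 \left(-2\right) = -4 - 4 = -8$)
$X \left(g{\left(0 \right)} + J{\left(-10,2 \right)}\right) = - 8 \left(\left(-5 + 0\right)^{2} - 20\right) = - 8 \left(\left(-5\right)^{2} - 20\right) = - 8 \left(25 - 20\right) = \left(-8\right) 5 = -40$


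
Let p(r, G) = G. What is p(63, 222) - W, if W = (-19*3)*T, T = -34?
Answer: -1716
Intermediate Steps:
W = 1938 (W = -19*3*(-34) = -57*(-34) = 1938)
p(63, 222) - W = 222 - 1*1938 = 222 - 1938 = -1716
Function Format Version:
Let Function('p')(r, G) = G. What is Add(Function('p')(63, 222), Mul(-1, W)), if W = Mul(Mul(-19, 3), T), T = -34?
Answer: -1716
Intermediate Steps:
W = 1938 (W = Mul(Mul(-19, 3), -34) = Mul(-57, -34) = 1938)
Add(Function('p')(63, 222), Mul(-1, W)) = Add(222, Mul(-1, 1938)) = Add(222, -1938) = -1716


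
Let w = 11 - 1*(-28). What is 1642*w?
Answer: 64038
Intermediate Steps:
w = 39 (w = 11 + 28 = 39)
1642*w = 1642*39 = 64038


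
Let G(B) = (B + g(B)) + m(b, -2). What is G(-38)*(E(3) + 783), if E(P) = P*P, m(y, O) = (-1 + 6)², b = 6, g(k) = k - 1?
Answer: -41184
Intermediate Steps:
g(k) = -1 + k
m(y, O) = 25 (m(y, O) = 5² = 25)
E(P) = P²
G(B) = 24 + 2*B (G(B) = (B + (-1 + B)) + 25 = (-1 + 2*B) + 25 = 24 + 2*B)
G(-38)*(E(3) + 783) = (24 + 2*(-38))*(3² + 783) = (24 - 76)*(9 + 783) = -52*792 = -41184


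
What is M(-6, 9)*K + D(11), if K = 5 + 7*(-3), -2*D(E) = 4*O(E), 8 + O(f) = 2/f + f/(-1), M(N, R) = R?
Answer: -1170/11 ≈ -106.36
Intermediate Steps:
O(f) = -8 - f + 2/f (O(f) = -8 + (2/f + f/(-1)) = -8 + (2/f + f*(-1)) = -8 + (2/f - f) = -8 + (-f + 2/f) = -8 - f + 2/f)
D(E) = 16 - 4/E + 2*E (D(E) = -2*(-8 - E + 2/E) = -(-32 - 4*E + 8/E)/2 = 16 - 4/E + 2*E)
K = -16 (K = 5 - 21 = -16)
M(-6, 9)*K + D(11) = 9*(-16) + (16 - 4/11 + 2*11) = -144 + (16 - 4*1/11 + 22) = -144 + (16 - 4/11 + 22) = -144 + 414/11 = -1170/11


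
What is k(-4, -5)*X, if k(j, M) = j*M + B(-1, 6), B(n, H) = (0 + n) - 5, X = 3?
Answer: 42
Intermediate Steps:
B(n, H) = -5 + n (B(n, H) = n - 5 = -5 + n)
k(j, M) = -6 + M*j (k(j, M) = j*M + (-5 - 1) = M*j - 6 = -6 + M*j)
k(-4, -5)*X = (-6 - 5*(-4))*3 = (-6 + 20)*3 = 14*3 = 42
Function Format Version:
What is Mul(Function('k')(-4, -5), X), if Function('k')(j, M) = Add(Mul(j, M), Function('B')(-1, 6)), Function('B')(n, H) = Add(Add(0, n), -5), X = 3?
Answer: 42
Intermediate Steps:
Function('B')(n, H) = Add(-5, n) (Function('B')(n, H) = Add(n, -5) = Add(-5, n))
Function('k')(j, M) = Add(-6, Mul(M, j)) (Function('k')(j, M) = Add(Mul(j, M), Add(-5, -1)) = Add(Mul(M, j), -6) = Add(-6, Mul(M, j)))
Mul(Function('k')(-4, -5), X) = Mul(Add(-6, Mul(-5, -4)), 3) = Mul(Add(-6, 20), 3) = Mul(14, 3) = 42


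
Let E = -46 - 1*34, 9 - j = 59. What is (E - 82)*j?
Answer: 8100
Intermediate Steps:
j = -50 (j = 9 - 1*59 = 9 - 59 = -50)
E = -80 (E = -46 - 34 = -80)
(E - 82)*j = (-80 - 82)*(-50) = -162*(-50) = 8100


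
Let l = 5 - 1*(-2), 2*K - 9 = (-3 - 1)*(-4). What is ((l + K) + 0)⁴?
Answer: 2313441/16 ≈ 1.4459e+5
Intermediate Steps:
K = 25/2 (K = 9/2 + ((-3 - 1)*(-4))/2 = 9/2 + (-4*(-4))/2 = 9/2 + (½)*16 = 9/2 + 8 = 25/2 ≈ 12.500)
l = 7 (l = 5 + 2 = 7)
((l + K) + 0)⁴ = ((7 + 25/2) + 0)⁴ = (39/2 + 0)⁴ = (39/2)⁴ = 2313441/16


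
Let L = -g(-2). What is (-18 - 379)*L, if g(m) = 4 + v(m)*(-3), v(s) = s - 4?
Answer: 8734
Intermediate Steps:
v(s) = -4 + s
g(m) = 16 - 3*m (g(m) = 4 + (-4 + m)*(-3) = 4 + (12 - 3*m) = 16 - 3*m)
L = -22 (L = -(16 - 3*(-2)) = -(16 + 6) = -1*22 = -22)
(-18 - 379)*L = (-18 - 379)*(-22) = -397*(-22) = 8734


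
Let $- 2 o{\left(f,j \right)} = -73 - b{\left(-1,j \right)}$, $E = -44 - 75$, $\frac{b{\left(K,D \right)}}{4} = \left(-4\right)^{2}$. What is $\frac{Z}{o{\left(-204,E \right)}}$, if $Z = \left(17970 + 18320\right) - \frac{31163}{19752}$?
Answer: $\frac{716768917}{1353012} \approx 529.76$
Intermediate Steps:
$b{\left(K,D \right)} = 64$ ($b{\left(K,D \right)} = 4 \left(-4\right)^{2} = 4 \cdot 16 = 64$)
$E = -119$ ($E = -44 - 75 = -119$)
$o{\left(f,j \right)} = \frac{137}{2}$ ($o{\left(f,j \right)} = - \frac{-73 - 64}{2} = \left(- \frac{1}{2}\right) \left(-137\right) = \frac{137}{2}$)
$Z = \frac{716768917}{19752}$ ($Z = 36290 - \frac{31163}{19752} = \frac{716768917}{19752} \approx 36288.0$)
$\frac{Z}{o{\left(-204,E \right)}} = \frac{716768917}{19752 \cdot \frac{137}{2}} = \frac{716768917}{19752} \cdot \frac{2}{137} = \frac{716768917}{1353012}$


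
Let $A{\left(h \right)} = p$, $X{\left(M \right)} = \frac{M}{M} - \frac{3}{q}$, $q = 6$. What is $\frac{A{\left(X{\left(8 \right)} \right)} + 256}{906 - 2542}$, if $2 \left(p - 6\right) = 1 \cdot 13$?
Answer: $- \frac{537}{3272} \approx -0.16412$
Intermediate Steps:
$p = \frac{25}{2}$ ($p = 6 + \frac{1 \cdot 13}{2} = 6 + \frac{1}{2} \cdot 13 = 6 + \frac{13}{2} = \frac{25}{2} \approx 12.5$)
$X{\left(M \right)} = \frac{1}{2}$ ($X{\left(M \right)} = \frac{M}{M} - \frac{3}{6} = 1 - \frac{1}{2} = \frac{1}{2}$)
$A{\left(h \right)} = \frac{25}{2}$
$\frac{A{\left(X{\left(8 \right)} \right)} + 256}{906 - 2542} = \frac{\frac{25}{2} + 256}{906 - 2542} = \frac{537}{2 \left(-1636\right)} = \frac{537}{2} \left(- \frac{1}{1636}\right) = - \frac{537}{3272}$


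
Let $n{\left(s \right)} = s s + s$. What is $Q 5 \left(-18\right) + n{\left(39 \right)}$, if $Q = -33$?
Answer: $4530$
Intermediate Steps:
$n{\left(s \right)} = s + s^{2}$ ($n{\left(s \right)} = s^{2} + s = s + s^{2}$)
$Q 5 \left(-18\right) + n{\left(39 \right)} = \left(-33\right) 5 \left(-18\right) + 39 \left(1 + 39\right) = \left(-165\right) \left(-18\right) + 39 \cdot 40 = 2970 + 1560 = 4530$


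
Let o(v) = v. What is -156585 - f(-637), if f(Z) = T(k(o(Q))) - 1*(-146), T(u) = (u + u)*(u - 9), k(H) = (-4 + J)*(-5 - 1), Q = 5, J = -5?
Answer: -161591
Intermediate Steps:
k(H) = 54 (k(H) = (-4 - 5)*(-5 - 1) = -9*(-6) = 54)
T(u) = 2*u*(-9 + u) (T(u) = (2*u)*(-9 + u) = 2*u*(-9 + u))
f(Z) = 5006 (f(Z) = 2*54*(-9 + 54) - 1*(-146) = 2*54*45 + 146 = 4860 + 146 = 5006)
-156585 - f(-637) = -156585 - 1*5006 = -156585 - 5006 = -161591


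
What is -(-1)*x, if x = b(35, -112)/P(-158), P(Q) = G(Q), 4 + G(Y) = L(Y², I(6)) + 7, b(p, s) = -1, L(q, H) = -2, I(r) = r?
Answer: -1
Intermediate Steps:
G(Y) = 1 (G(Y) = -4 + (-2 + 7) = -4 + 5 = 1)
P(Q) = 1
x = -1 (x = -1/1 = -1*1 = -1)
-(-1)*x = -(-1)*(-1) = -1*1 = -1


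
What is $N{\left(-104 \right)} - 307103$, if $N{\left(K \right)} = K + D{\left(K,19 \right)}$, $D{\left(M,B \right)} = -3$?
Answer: $-307210$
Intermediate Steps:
$N{\left(K \right)} = -3 + K$ ($N{\left(K \right)} = K - 3 = -3 + K$)
$N{\left(-104 \right)} - 307103 = \left(-3 - 104\right) - 307103 = -107 - 307103 = -307210$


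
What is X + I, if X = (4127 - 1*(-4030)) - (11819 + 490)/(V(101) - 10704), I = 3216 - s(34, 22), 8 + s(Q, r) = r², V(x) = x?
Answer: 115553200/10603 ≈ 10898.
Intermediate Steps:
s(Q, r) = -8 + r²
I = 2740 (I = 3216 - (-8 + 22²) = 3216 - (-8 + 484) = 3216 - 1*476 = 3216 - 476 = 2740)
X = 86500980/10603 (X = (4127 - 1*(-4030)) - (11819 + 490)/(101 - 10704) = (4127 + 4030) - 12309/(-10603) = 8157 - 12309*(-1)/10603 = 8157 - 1*(-12309/10603) = 8157 + 12309/10603 = 86500980/10603 ≈ 8158.2)
X + I = 86500980/10603 + 2740 = 115553200/10603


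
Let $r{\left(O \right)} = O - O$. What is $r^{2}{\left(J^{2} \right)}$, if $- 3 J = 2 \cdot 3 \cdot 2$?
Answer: $0$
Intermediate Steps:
$J = -4$ ($J = - \frac{2 \cdot 3 \cdot 2}{3} = - \frac{6 \cdot 2}{3} = \left(- \frac{1}{3}\right) 12 = -4$)
$r{\left(O \right)} = 0$
$r^{2}{\left(J^{2} \right)} = 0^{2} = 0$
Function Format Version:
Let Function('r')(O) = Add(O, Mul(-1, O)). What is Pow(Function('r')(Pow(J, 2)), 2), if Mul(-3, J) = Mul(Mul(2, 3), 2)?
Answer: 0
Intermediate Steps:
J = -4 (J = Mul(Rational(-1, 3), Mul(Mul(2, 3), 2)) = Mul(Rational(-1, 3), Mul(6, 2)) = Mul(Rational(-1, 3), 12) = -4)
Function('r')(O) = 0
Pow(Function('r')(Pow(J, 2)), 2) = Pow(0, 2) = 0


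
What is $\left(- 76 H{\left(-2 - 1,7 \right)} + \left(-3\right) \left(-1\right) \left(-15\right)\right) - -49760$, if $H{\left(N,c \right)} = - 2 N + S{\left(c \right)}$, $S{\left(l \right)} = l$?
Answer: $48727$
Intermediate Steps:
$H{\left(N,c \right)} = c - 2 N$ ($H{\left(N,c \right)} = - 2 N + c = c - 2 N$)
$\left(- 76 H{\left(-2 - 1,7 \right)} + \left(-3\right) \left(-1\right) \left(-15\right)\right) - -49760 = \left(- 76 \left(7 - 2 \left(-2 - 1\right)\right) + \left(-3\right) \left(-1\right) \left(-15\right)\right) - -49760 = \left(- 76 \left(7 - -6\right) + 3 \left(-15\right)\right) + 49760 = \left(- 76 \left(7 + 6\right) - 45\right) + 49760 = \left(\left(-76\right) 13 - 45\right) + 49760 = \left(-988 - 45\right) + 49760 = -1033 + 49760 = 48727$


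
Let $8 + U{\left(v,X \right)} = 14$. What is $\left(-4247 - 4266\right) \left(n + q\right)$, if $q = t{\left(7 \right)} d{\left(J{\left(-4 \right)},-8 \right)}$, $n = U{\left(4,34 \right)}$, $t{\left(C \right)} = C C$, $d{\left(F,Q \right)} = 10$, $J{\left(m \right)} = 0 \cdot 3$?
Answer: $-4222448$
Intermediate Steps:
$J{\left(m \right)} = 0$
$U{\left(v,X \right)} = 6$ ($U{\left(v,X \right)} = -8 + 14 = 6$)
$t{\left(C \right)} = C^{2}$
$n = 6$
$q = 490$ ($q = 7^{2} \cdot 10 = 49 \cdot 10 = 490$)
$\left(-4247 - 4266\right) \left(n + q\right) = \left(-4247 - 4266\right) \left(6 + 490\right) = \left(-8513\right) 496 = -4222448$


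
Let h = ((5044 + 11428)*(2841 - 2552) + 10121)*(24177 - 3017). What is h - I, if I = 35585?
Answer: 100944358055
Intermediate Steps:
h = 100944393640 (h = (16472*289 + 10121)*21160 = (4760408 + 10121)*21160 = 4770529*21160 = 100944393640)
h - I = 100944393640 - 1*35585 = 100944393640 - 35585 = 100944358055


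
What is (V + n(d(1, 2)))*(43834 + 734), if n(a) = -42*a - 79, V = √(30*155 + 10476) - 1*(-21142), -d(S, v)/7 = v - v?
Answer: 938735784 + 44568*√15126 ≈ 9.4422e+8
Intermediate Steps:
d(S, v) = 0 (d(S, v) = -7*(v - v) = -7*0 = 0)
V = 21142 + √15126 (V = √(4650 + 10476) + 21142 = √15126 + 21142 = 21142 + √15126 ≈ 21265.)
n(a) = -79 - 42*a
(V + n(d(1, 2)))*(43834 + 734) = ((21142 + √15126) + (-79 - 42*0))*(43834 + 734) = ((21142 + √15126) + (-79 + 0))*44568 = ((21142 + √15126) - 79)*44568 = (21063 + √15126)*44568 = 938735784 + 44568*√15126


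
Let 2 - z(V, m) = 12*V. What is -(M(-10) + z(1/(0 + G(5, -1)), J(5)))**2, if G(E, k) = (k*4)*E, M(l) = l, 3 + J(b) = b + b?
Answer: -1369/25 ≈ -54.760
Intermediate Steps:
J(b) = -3 + 2*b (J(b) = -3 + (b + b) = -3 + 2*b)
G(E, k) = 4*E*k (G(E, k) = (4*k)*E = 4*E*k)
z(V, m) = 2 - 12*V
-(M(-10) + z(1/(0 + G(5, -1)), J(5)))**2 = -(-10 + (2 - 12/(0 + 4*5*(-1))))**2 = -(-10 + (2 - 12/(0 - 20)))**2 = -(-10 + (2 - 12/(-20)))**2 = -(-10 + (2 - 12*(-1/20)))**2 = -(-10 + (2 + 3/5))**2 = -(-10 + 13/5)**2 = -(-37/5)**2 = -1*1369/25 = -1369/25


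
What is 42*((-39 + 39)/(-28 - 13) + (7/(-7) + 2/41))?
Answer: -1638/41 ≈ -39.951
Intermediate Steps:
42*((-39 + 39)/(-28 - 13) + (7/(-7) + 2/41)) = 42*(0/(-41) + (7*(-⅐) + 2*(1/41))) = 42*(0*(-1/41) + (-1 + 2/41)) = 42*(0 - 39/41) = 42*(-39/41) = -1638/41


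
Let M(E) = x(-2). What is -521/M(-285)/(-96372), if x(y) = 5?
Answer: 521/481860 ≈ 0.0010812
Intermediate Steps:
M(E) = 5
-521/M(-285)/(-96372) = -521/5/(-96372) = -521*⅕*(-1/96372) = -521/5*(-1/96372) = 521/481860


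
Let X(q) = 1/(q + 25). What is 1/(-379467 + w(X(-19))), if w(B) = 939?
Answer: -1/378528 ≈ -2.6418e-6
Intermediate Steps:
X(q) = 1/(25 + q)
1/(-379467 + w(X(-19))) = 1/(-379467 + 939) = 1/(-378528) = -1/378528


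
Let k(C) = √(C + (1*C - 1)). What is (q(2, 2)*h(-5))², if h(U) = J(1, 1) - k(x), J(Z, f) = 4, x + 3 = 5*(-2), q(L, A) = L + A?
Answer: -176 - 384*I*√3 ≈ -176.0 - 665.11*I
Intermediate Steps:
q(L, A) = A + L
x = -13 (x = -3 + 5*(-2) = -3 - 10 = -13)
k(C) = √(-1 + 2*C) (k(C) = √(C + (C - 1)) = √(C + (-1 + C)) = √(-1 + 2*C))
h(U) = 4 - 3*I*√3 (h(U) = 4 - √(-1 + 2*(-13)) = 4 - √(-1 - 26) = 4 - √(-27) = 4 - 3*I*√3)
(q(2, 2)*h(-5))² = ((2 + 2)*(4 - 3*I*√3))² = (4*(4 - 3*I*√3))² = (16 - 12*I*√3)²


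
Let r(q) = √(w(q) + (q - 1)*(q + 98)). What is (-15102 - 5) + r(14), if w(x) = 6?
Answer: -15107 + √1462 ≈ -15069.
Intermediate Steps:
r(q) = √(6 + (-1 + q)*(98 + q)) (r(q) = √(6 + (q - 1)*(q + 98)) = √(6 + (-1 + q)*(98 + q)))
(-15102 - 5) + r(14) = (-15102 - 5) + √(-92 + 14² + 97*14) = -15107 + √(-92 + 196 + 1358) = -15107 + √1462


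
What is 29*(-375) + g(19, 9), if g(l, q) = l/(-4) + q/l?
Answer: -826825/76 ≈ -10879.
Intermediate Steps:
g(l, q) = -l/4 + q/l (g(l, q) = l*(-1/4) + q/l = -l/4 + q/l)
29*(-375) + g(19, 9) = 29*(-375) + (-1/4*19 + 9/19) = -10875 + (-19/4 + 9*(1/19)) = -10875 + (-19/4 + 9/19) = -10875 - 325/76 = -826825/76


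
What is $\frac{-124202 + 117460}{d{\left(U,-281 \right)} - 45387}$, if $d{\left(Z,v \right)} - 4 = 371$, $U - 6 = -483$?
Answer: $\frac{3371}{22506} \approx 0.14978$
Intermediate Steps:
$U = -477$ ($U = 6 - 483 = -477$)
$d{\left(Z,v \right)} = 375$ ($d{\left(Z,v \right)} = 4 + 371 = 375$)
$\frac{-124202 + 117460}{d{\left(U,-281 \right)} - 45387} = \frac{-124202 + 117460}{375 - 45387} = - \frac{6742}{-45012} = \left(-6742\right) \left(- \frac{1}{45012}\right) = \frac{3371}{22506}$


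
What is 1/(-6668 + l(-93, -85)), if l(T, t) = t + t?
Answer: -1/6838 ≈ -0.00014624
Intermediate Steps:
l(T, t) = 2*t
1/(-6668 + l(-93, -85)) = 1/(-6668 + 2*(-85)) = 1/(-6668 - 170) = 1/(-6838) = -1/6838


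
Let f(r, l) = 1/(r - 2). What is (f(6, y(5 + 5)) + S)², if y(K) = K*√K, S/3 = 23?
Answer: 76729/16 ≈ 4795.6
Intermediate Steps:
S = 69 (S = 3*23 = 69)
y(K) = K^(3/2)
f(r, l) = 1/(-2 + r)
(f(6, y(5 + 5)) + S)² = (1/(-2 + 6) + 69)² = (1/4 + 69)² = (¼ + 69)² = (277/4)² = 76729/16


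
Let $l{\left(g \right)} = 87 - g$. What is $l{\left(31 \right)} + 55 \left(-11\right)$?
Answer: $-549$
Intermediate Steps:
$l{\left(31 \right)} + 55 \left(-11\right) = \left(87 - 31\right) + 55 \left(-11\right) = \left(87 - 31\right) - 605 = 56 - 605 = -549$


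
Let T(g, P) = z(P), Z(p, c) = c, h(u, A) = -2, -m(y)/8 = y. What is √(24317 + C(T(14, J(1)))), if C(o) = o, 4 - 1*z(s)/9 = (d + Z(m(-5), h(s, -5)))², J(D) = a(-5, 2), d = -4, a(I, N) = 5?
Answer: √24029 ≈ 155.01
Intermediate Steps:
m(y) = -8*y
J(D) = 5
z(s) = -288 (z(s) = 36 - 9*(-4 - 2)² = 36 - 9*(-6)² = 36 - 9*36 = 36 - 324 = -288)
T(g, P) = -288
√(24317 + C(T(14, J(1)))) = √(24317 - 288) = √24029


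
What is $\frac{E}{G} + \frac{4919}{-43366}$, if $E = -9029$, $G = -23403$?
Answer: $\frac{276432257}{1014894498} \approx 0.27238$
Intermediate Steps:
$\frac{E}{G} + \frac{4919}{-43366} = - \frac{9029}{-23403} + \frac{4919}{-43366} = \left(-9029\right) \left(- \frac{1}{23403}\right) + 4919 \left(- \frac{1}{43366}\right) = \frac{9029}{23403} - \frac{4919}{43366} = \frac{276432257}{1014894498}$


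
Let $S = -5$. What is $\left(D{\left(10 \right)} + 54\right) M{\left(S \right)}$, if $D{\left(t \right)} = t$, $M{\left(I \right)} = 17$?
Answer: $1088$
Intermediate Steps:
$\left(D{\left(10 \right)} + 54\right) M{\left(S \right)} = \left(10 + 54\right) 17 = 64 \cdot 17 = 1088$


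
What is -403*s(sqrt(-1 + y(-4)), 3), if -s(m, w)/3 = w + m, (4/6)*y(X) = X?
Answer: 3627 + 1209*I*sqrt(7) ≈ 3627.0 + 3198.7*I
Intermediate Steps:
y(X) = 3*X/2
s(m, w) = -3*m - 3*w (s(m, w) = -3*(w + m) = -3*(m + w) = -3*m - 3*w)
-403*s(sqrt(-1 + y(-4)), 3) = -403*(-3*sqrt(-1 + (3/2)*(-4)) - 3*3) = -403*(-3*sqrt(-1 - 6) - 9) = -403*(-3*I*sqrt(7) - 9) = -403*(-9 - 3*I*sqrt(7)) = 3627 + 1209*I*sqrt(7)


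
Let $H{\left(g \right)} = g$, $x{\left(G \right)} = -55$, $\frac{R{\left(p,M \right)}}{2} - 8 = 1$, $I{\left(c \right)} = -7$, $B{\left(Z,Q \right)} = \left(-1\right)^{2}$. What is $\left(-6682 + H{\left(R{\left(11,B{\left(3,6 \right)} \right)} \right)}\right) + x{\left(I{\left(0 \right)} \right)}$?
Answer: $-6719$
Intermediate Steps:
$B{\left(Z,Q \right)} = 1$
$R{\left(p,M \right)} = 18$ ($R{\left(p,M \right)} = 16 + 2 \cdot 1 = 16 + 2 = 18$)
$\left(-6682 + H{\left(R{\left(11,B{\left(3,6 \right)} \right)} \right)}\right) + x{\left(I{\left(0 \right)} \right)} = \left(-6682 + 18\right) - 55 = -6664 - 55 = -6719$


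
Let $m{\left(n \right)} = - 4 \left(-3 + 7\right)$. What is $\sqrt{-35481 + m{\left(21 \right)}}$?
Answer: $i \sqrt{35497} \approx 188.41 i$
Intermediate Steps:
$m{\left(n \right)} = -16$ ($m{\left(n \right)} = \left(-4\right) 4 = -16$)
$\sqrt{-35481 + m{\left(21 \right)}} = \sqrt{-35481 - 16} = \sqrt{-35497} = i \sqrt{35497}$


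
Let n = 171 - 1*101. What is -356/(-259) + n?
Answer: 18486/259 ≈ 71.375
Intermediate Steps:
n = 70 (n = 171 - 101 = 70)
-356/(-259) + n = -356/(-259) + 70 = -356*(-1/259) + 70 = 356/259 + 70 = 18486/259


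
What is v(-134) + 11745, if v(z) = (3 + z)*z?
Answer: 29299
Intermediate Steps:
v(z) = z*(3 + z)
v(-134) + 11745 = -134*(3 - 134) + 11745 = -134*(-131) + 11745 = 17554 + 11745 = 29299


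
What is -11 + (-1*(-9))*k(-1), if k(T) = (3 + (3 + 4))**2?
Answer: 889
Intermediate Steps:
k(T) = 100 (k(T) = (3 + 7)**2 = 10**2 = 100)
-11 + (-1*(-9))*k(-1) = -11 - 1*(-9)*100 = -11 + 9*100 = -11 + 900 = 889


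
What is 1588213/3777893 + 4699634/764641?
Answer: 18969127167695/2888731881413 ≈ 6.5666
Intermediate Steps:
1588213/3777893 + 4699634/764641 = 18969127167695/2888731881413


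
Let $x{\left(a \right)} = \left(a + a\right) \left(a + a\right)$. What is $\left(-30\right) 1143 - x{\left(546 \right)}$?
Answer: $-1226754$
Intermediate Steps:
$x{\left(a \right)} = 4 a^{2}$ ($x{\left(a \right)} = 2 a 2 a = 4 a^{2}$)
$\left(-30\right) 1143 - x{\left(546 \right)} = \left(-30\right) 1143 - 4 \cdot 546^{2} = -34290 - 4 \cdot 298116 = -34290 - 1192464 = -1226754$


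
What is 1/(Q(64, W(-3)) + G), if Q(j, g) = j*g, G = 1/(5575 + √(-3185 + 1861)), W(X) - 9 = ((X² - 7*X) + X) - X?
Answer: 77580550279/193641067411585 + 2*I*√331/193641067411585 ≈ 0.00040064 + 1.8791e-13*I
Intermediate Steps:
W(X) = 9 + X² - 7*X (W(X) = 9 + (((X² - 7*X) + X) - X) = 9 + ((X² - 6*X) - X) = 9 + (X² - 7*X) = 9 + X² - 7*X)
G = 1/(5575 + 2*I*√331) (G = 1/(5575 + √(-1324)) = 1/(5575 + 2*I*√331) ≈ 0.00017936 - 1.171e-6*I)
Q(j, g) = g*j
1/(Q(64, W(-3)) + G) = 1/((9 + (-3)² - 7*(-3))*64 + (5575/31081949 - 2*I*√331/31081949)) = 1/((9 + 9 + 21)*64 + (5575/31081949 - 2*I*√331/31081949)) = 1/(39*64 + (5575/31081949 - 2*I*√331/31081949)) = 1/(2496 + (5575/31081949 - 2*I*√331/31081949)) = 1/(77580550279/31081949 - 2*I*√331/31081949)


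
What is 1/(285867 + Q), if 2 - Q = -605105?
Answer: 1/890974 ≈ 1.1224e-6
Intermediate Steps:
Q = 605107 (Q = 2 - 1*(-605105) = 2 + 605105 = 605107)
1/(285867 + Q) = 1/(285867 + 605107) = 1/890974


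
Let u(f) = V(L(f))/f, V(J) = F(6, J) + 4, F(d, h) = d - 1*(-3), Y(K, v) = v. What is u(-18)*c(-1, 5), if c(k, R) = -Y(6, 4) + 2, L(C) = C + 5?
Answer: 13/9 ≈ 1.4444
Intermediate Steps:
L(C) = 5 + C
F(d, h) = 3 + d (F(d, h) = d + 3 = 3 + d)
V(J) = 13 (V(J) = (3 + 6) + 4 = 9 + 4 = 13)
c(k, R) = -2 (c(k, R) = -1*4 + 2 = -4 + 2 = -2)
u(f) = 13/f
u(-18)*c(-1, 5) = (13/(-18))*(-2) = (13*(-1/18))*(-2) = -13/18*(-2) = 13/9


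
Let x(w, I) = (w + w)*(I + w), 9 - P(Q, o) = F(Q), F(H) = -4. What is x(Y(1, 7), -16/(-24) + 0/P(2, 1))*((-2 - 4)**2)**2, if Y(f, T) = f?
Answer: 4320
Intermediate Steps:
P(Q, o) = 13 (P(Q, o) = 9 - 1*(-4) = 9 + 4 = 13)
x(w, I) = 2*w*(I + w) (x(w, I) = (2*w)*(I + w) = 2*w*(I + w))
x(Y(1, 7), -16/(-24) + 0/P(2, 1))*((-2 - 4)**2)**2 = (2*1*((-16/(-24) + 0/13) + 1))*((-2 - 4)**2)**2 = (2*1*((-16*(-1/24) + 0*(1/13)) + 1))*((-6)**2)**2 = (2*1*((2/3 + 0) + 1))*36**2 = (2*1*(2/3 + 1))*1296 = (2*1*(5/3))*1296 = (10/3)*1296 = 4320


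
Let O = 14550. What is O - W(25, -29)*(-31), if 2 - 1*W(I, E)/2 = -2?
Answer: 14798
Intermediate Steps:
W(I, E) = 8 (W(I, E) = 4 - 2*(-2) = 4 + 4 = 8)
O - W(25, -29)*(-31) = 14550 - 8*(-31) = 14550 - 1*(-248) = 14550 + 248 = 14798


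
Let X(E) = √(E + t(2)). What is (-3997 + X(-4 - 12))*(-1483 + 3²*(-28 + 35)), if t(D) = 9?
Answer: 5675740 - 1420*I*√7 ≈ 5.6757e+6 - 3757.0*I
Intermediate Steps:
X(E) = √(9 + E) (X(E) = √(E + 9) = √(9 + E))
(-3997 + X(-4 - 12))*(-1483 + 3²*(-28 + 35)) = (-3997 + √(9 + (-4 - 12)))*(-1483 + 3²*(-28 + 35)) = (-3997 + √(9 - 16))*(-1483 + 9*7) = (-3997 + √(-7))*(-1483 + 63) = (-3997 + I*√7)*(-1420) = 5675740 - 1420*I*√7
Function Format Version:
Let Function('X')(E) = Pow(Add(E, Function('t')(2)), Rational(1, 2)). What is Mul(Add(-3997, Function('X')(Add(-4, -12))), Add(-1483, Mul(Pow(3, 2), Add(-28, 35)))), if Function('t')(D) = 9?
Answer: Add(5675740, Mul(-1420, I, Pow(7, Rational(1, 2)))) ≈ Add(5.6757e+6, Mul(-3757.0, I))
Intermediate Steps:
Function('X')(E) = Pow(Add(9, E), Rational(1, 2)) (Function('X')(E) = Pow(Add(E, 9), Rational(1, 2)) = Pow(Add(9, E), Rational(1, 2)))
Mul(Add(-3997, Function('X')(Add(-4, -12))), Add(-1483, Mul(Pow(3, 2), Add(-28, 35)))) = Mul(Add(-3997, Pow(Add(9, Add(-4, -12)), Rational(1, 2))), Add(-1483, Mul(Pow(3, 2), Add(-28, 35)))) = Mul(Add(-3997, Pow(Add(9, -16), Rational(1, 2))), Add(-1483, Mul(9, 7))) = Mul(Add(-3997, Pow(-7, Rational(1, 2))), Add(-1483, 63)) = Mul(Add(-3997, Mul(I, Pow(7, Rational(1, 2)))), -1420) = Add(5675740, Mul(-1420, I, Pow(7, Rational(1, 2))))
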